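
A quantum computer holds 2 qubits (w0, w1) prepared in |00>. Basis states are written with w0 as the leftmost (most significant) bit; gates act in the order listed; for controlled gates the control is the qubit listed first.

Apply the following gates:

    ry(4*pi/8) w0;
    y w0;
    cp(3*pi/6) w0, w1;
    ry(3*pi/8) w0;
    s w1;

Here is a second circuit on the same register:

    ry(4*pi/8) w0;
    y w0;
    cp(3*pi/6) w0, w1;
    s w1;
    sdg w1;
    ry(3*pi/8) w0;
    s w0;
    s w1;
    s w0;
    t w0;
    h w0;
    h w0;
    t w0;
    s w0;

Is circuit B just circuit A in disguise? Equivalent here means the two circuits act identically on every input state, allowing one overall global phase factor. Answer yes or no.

Yes, they are equivalent — the unitaries differ by at most a global phase.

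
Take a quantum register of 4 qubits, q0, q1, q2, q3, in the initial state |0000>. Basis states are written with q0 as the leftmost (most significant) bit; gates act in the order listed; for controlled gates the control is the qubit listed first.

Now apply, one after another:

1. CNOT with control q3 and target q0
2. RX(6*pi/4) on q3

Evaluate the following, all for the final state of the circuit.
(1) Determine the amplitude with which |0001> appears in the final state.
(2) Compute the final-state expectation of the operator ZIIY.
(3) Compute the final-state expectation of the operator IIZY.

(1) The amplitude on |0001> is -sqrt(2)*I/2.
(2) In the final state, ZIIY has expectation 1.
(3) In the final state, IIZY has expectation 1.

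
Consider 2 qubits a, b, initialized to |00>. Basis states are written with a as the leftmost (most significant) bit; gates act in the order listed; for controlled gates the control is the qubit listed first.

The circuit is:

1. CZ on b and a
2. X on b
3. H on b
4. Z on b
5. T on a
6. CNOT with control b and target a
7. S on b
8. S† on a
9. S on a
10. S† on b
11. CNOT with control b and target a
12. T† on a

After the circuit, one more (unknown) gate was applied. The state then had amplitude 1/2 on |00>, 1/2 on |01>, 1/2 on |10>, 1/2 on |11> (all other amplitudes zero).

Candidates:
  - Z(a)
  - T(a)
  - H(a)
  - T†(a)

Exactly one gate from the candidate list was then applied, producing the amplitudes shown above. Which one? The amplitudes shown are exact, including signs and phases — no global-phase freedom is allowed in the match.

It was H(a) that produced the state shown.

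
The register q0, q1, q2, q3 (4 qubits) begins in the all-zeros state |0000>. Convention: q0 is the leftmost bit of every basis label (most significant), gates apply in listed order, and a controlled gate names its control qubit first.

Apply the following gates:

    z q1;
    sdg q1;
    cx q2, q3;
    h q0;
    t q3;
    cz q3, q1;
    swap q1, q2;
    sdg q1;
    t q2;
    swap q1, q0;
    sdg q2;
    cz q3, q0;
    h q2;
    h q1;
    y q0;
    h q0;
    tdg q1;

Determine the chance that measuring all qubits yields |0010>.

Outcome |0010> occurs with probability 1/4.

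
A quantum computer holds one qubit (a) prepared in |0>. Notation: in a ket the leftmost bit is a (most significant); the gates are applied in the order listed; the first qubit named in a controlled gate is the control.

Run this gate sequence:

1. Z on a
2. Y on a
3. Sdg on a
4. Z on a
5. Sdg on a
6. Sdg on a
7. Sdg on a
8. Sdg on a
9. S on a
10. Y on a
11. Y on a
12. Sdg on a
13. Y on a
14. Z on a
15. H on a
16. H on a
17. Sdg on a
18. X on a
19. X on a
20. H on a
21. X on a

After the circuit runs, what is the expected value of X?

The expectation value of X is 1.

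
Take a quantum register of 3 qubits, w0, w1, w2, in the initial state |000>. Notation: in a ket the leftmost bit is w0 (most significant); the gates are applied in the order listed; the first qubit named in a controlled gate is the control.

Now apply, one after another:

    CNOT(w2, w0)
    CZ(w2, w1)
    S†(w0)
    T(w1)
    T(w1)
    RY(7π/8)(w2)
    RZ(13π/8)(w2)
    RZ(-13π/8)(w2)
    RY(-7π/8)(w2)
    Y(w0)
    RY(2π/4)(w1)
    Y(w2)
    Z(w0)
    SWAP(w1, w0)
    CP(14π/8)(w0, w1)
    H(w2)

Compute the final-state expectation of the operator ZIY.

In the final state, ZIY has expectation 0. Key observation: gates 6-9 undo each other exactly, leaving only the rest of the circuit to track.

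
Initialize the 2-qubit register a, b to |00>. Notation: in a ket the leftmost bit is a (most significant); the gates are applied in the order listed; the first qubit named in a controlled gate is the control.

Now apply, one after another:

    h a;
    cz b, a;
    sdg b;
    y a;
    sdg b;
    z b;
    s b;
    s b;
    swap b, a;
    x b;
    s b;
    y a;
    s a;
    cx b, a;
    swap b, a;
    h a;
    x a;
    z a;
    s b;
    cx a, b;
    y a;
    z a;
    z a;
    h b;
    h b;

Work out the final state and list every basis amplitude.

The final amplitudes are I/2 on |00>, -I/2 on |01>, I/2 on |10>, I/2 on |11>.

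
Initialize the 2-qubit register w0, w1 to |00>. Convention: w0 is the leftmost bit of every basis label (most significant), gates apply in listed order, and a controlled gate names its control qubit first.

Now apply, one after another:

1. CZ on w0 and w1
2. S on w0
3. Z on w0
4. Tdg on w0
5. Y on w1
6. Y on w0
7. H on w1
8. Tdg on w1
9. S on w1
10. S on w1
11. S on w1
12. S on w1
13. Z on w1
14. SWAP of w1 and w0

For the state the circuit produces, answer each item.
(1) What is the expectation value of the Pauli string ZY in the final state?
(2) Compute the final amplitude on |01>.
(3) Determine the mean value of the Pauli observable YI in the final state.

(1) The observable ZY averages to 0. Key observation: steps 9-12 multiply out to the identity, so the circuit reduces to the remaining gates.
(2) The amplitude on |01> is -sqrt(2)/2.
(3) The observable YI averages to -sqrt(2)/2.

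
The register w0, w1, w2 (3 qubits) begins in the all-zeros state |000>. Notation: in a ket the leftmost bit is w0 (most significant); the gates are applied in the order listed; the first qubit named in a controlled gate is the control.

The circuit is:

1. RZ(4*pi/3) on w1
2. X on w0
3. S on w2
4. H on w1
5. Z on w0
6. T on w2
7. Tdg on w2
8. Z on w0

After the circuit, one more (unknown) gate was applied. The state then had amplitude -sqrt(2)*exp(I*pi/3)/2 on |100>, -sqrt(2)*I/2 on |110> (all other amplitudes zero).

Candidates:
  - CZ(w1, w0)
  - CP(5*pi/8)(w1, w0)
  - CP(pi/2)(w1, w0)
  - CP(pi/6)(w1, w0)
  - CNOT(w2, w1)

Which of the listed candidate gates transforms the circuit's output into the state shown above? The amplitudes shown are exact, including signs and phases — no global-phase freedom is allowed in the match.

The applied gate was CP(pi/6)(w1, w0). Key observation: the block from step 5 through step 8 cancels to the identity and can be dropped.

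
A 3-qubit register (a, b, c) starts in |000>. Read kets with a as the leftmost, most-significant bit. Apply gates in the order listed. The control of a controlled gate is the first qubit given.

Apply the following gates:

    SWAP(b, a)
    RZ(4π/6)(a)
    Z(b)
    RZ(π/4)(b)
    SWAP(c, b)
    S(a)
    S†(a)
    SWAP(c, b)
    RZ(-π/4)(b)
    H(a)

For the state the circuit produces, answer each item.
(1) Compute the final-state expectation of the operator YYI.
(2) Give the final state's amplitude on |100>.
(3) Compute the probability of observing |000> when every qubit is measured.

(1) In the final state, YYI has expectation 0. Key observation: gates 4-9 undo each other exactly, leaving only the rest of the circuit to track.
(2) |100> carries amplitude -sqrt(2)*exp(2*I*pi/3)/2 in the final state.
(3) Outcome |000> occurs with probability 1/2.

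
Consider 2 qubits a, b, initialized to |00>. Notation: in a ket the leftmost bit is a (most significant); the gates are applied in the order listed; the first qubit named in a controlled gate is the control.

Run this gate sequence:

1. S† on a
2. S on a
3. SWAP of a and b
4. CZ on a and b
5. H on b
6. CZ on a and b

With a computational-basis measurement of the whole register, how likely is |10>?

The probability of measuring |10> is 0.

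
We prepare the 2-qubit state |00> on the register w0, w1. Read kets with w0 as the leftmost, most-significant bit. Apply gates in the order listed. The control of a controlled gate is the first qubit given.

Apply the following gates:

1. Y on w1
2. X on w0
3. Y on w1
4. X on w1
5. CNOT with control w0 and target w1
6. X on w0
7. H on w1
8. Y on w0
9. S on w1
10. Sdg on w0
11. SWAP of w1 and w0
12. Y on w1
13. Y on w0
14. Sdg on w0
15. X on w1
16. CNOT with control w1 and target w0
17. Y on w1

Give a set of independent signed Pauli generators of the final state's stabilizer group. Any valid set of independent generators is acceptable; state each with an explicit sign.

The final state is stabilized by the group generated by +XI, +IZ; other independent generating sets are equally valid.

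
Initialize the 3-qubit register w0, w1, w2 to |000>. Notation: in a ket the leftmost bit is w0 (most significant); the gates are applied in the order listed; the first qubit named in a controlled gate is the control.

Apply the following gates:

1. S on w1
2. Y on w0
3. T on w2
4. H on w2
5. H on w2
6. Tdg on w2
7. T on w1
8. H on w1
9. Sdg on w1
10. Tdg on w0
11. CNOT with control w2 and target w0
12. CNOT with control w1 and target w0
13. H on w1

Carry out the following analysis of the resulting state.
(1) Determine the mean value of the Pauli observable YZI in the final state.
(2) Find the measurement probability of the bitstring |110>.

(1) In the final state, YZI has expectation 1. Key observation: the block from step 3 through step 6 cancels to the identity and can be dropped.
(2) The probability of measuring |110> is 1/4.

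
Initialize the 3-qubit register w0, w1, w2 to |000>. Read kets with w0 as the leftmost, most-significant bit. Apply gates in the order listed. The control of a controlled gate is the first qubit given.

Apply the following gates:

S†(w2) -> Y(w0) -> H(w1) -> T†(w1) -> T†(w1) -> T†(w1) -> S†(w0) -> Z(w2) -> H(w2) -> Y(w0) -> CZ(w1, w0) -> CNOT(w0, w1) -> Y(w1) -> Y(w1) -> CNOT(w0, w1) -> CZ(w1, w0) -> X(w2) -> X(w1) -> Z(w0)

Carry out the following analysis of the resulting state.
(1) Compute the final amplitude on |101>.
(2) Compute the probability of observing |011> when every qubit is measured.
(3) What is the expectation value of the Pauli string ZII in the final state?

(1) The amplitude on |101> is 0. Key observation: the block from step 11 through step 16 cancels to the identity and can be dropped.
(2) Outcome |011> occurs with probability 1/4.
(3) The expectation value of ZII is 1.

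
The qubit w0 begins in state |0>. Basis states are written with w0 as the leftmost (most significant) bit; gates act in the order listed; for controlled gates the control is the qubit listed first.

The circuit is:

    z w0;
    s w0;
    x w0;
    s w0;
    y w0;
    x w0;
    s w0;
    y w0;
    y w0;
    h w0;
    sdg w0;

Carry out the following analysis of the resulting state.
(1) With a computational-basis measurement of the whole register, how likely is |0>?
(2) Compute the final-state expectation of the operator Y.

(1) The probability of measuring |0> is 1/2.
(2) The expectation value of Y is 1.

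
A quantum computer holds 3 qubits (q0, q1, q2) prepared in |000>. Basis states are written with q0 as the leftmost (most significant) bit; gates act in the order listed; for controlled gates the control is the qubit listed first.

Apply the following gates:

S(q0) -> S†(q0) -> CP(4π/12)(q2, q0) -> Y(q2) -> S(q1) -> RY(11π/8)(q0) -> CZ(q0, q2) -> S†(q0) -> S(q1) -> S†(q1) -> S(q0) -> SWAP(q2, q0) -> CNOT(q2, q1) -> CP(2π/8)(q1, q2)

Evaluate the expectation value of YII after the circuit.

The expectation value of YII is 0.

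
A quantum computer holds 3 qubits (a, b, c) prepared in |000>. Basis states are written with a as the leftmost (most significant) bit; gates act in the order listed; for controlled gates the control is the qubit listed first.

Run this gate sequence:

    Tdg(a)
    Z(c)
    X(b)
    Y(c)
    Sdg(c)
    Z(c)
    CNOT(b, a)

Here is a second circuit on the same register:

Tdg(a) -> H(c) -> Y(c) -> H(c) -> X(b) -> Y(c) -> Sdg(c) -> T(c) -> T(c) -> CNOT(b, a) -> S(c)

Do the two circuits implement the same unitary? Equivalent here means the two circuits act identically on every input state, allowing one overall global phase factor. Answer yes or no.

No, they are not equivalent — no single phase factor reconciles the two unitaries.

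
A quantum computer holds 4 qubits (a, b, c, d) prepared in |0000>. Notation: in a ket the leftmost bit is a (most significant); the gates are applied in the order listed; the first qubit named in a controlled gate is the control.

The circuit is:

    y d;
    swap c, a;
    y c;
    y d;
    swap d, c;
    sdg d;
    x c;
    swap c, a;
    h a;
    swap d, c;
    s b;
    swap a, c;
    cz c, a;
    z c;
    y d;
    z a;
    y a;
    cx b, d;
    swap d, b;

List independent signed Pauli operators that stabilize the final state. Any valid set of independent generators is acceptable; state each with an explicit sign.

One valid set of independent stabilizer generators is -IIXI, +ZIII, -IZII, +IIIZ (any independent generating set of the same group is equally correct).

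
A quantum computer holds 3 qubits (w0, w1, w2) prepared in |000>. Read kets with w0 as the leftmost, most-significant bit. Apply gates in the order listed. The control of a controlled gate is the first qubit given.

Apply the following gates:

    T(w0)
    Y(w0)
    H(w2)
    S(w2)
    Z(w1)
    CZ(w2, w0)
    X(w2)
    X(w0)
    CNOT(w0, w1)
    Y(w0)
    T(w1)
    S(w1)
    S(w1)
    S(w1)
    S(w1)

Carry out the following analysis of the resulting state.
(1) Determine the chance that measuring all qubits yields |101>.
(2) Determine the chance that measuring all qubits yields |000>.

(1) The probability of measuring |101> is 1/2. Key observation: steps 12-15 multiply out to the identity, so the circuit reduces to the remaining gates.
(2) The probability of measuring |000> is 0.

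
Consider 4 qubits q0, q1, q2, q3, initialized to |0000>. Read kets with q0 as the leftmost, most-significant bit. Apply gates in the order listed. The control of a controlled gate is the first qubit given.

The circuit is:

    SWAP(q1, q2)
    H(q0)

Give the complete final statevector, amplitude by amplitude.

The resulting statevector has amplitude sqrt(2)/2 on |0000>, sqrt(2)/2 on |1000>, and 0 on every other basis state.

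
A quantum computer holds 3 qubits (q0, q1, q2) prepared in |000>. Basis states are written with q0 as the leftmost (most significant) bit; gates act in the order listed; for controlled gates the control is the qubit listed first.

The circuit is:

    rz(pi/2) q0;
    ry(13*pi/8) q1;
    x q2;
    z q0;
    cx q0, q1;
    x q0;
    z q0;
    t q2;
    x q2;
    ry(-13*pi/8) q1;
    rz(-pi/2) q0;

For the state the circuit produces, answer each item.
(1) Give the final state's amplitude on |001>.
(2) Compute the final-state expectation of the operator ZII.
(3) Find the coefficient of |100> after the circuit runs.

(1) The final state's coefficient on |001> equals 0.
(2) The expectation value of ZII is -1.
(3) |100> carries amplitude exp(3*I*pi/4) in the final state.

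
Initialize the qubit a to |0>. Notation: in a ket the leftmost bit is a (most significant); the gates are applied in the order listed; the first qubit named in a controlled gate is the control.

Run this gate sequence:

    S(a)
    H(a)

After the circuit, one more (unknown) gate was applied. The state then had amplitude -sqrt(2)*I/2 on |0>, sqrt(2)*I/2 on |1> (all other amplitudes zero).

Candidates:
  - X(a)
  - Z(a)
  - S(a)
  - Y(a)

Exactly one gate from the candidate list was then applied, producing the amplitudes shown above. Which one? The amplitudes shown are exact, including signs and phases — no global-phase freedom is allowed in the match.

It was Y(a) that produced the state shown.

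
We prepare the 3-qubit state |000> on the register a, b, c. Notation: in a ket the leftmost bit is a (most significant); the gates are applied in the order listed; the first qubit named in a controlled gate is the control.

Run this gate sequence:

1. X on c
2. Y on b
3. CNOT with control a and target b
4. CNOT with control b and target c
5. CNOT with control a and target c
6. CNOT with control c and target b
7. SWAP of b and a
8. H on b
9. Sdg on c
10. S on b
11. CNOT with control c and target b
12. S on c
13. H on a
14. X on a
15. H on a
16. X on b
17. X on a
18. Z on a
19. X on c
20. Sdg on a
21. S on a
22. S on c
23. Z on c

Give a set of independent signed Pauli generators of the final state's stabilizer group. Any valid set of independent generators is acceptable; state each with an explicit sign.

The final state is stabilized by the group generated by -IYI, +ZII, -IIZ; other independent generating sets are equally valid.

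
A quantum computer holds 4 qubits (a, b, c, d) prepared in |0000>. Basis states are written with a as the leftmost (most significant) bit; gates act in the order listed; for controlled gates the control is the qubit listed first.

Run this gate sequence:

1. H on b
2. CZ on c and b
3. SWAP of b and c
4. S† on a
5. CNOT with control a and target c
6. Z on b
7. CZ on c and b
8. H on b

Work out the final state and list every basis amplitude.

After the circuit, the state carries amplitude 1/2 on |0000>, 1/2 on |0010>, 1/2 on |0100>, 1/2 on |0110>, and 0 on every other basis state.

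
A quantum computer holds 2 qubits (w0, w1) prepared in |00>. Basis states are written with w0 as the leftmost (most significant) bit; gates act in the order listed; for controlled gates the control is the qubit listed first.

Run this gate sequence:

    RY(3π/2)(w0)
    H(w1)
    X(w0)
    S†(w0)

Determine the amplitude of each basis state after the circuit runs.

After the circuit, the state carries amplitude 1/2 on |00>, 1/2 on |01>, I/2 on |10>, I/2 on |11>.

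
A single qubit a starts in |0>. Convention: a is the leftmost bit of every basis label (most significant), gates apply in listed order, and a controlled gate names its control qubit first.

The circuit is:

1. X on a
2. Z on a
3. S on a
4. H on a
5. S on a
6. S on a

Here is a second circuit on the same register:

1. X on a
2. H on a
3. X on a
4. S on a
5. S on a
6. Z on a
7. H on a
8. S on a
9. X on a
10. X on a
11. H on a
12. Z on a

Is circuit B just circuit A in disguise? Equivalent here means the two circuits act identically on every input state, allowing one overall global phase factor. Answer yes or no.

Yes — the two circuits implement the same unitary up to a global phase.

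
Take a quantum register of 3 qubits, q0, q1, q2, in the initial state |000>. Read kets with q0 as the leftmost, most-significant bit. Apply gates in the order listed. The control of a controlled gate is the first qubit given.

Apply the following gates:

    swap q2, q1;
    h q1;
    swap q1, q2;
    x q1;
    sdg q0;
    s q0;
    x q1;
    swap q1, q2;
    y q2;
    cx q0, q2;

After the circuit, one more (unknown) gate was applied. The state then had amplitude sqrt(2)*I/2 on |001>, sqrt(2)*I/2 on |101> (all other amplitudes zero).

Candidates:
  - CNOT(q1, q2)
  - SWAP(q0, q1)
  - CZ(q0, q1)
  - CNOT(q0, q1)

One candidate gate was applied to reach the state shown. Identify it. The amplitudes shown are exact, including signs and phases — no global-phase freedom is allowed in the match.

It was SWAP(q0, q1) that produced the state shown.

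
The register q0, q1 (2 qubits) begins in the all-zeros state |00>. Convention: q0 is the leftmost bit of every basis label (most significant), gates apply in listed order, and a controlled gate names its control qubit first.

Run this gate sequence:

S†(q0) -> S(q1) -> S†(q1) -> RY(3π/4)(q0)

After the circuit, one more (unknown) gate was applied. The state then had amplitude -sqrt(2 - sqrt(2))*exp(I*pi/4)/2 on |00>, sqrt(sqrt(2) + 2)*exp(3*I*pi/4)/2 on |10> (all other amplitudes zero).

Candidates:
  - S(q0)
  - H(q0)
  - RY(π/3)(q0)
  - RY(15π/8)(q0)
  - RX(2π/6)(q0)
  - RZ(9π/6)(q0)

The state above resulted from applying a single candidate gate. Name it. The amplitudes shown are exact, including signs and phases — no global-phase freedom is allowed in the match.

The applied gate was RZ(9π/6)(q0). Key observation: gates 2-3 undo each other exactly, leaving only the rest of the circuit to track.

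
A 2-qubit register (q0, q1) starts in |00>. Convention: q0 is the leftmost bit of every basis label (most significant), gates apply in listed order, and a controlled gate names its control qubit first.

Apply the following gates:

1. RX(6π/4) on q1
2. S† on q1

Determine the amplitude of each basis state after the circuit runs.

After the circuit, the state carries amplitude -sqrt(2)/2 on |00>, -sqrt(2)/2 on |01>, 0 on |10>, 0 on |11>.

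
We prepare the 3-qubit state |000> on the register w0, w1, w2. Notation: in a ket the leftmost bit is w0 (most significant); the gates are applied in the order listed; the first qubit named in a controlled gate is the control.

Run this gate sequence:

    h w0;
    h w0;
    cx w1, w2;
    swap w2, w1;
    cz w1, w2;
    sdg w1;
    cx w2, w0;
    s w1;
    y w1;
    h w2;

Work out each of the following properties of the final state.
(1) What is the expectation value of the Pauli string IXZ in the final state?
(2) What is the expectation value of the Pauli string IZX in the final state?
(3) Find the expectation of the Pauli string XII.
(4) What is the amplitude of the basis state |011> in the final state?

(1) In the final state, IXZ has expectation 0.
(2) The expectation value of IZX is -1.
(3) The expectation value of XII is 0.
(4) |011> carries amplitude sqrt(2)*I/2 in the final state.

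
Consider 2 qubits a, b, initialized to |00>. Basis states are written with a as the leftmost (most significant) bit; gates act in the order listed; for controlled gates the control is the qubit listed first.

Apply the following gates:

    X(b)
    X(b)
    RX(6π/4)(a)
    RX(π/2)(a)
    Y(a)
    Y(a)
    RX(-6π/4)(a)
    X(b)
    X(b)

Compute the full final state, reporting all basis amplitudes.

After the circuit, the state carries amplitude sqrt(2)/2 on |00>, 0 on |01>, -sqrt(2)*I/2 on |10>, 0 on |11>.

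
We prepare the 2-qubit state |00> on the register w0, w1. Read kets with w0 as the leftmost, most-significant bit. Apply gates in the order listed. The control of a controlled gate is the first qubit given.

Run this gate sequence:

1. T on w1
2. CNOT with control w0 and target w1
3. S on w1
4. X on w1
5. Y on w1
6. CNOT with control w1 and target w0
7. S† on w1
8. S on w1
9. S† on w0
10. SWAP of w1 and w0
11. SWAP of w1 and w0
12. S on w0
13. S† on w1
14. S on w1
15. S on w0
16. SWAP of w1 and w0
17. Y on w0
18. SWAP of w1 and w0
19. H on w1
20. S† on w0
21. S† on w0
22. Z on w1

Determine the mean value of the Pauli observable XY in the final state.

In the final state, XY has expectation 0. Key observation: the block from step 7 through step 14 cancels to the identity and can be dropped.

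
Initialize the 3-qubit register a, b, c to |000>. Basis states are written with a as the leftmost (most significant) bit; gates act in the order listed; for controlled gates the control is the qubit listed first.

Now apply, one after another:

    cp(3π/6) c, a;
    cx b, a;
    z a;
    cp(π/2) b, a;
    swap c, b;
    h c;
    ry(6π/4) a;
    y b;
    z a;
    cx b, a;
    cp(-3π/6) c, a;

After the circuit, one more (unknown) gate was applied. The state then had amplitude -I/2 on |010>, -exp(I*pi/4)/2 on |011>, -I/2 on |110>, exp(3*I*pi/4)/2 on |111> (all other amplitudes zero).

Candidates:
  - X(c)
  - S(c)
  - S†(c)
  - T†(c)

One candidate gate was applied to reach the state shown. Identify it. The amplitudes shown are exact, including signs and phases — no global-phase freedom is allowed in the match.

The applied gate was T†(c).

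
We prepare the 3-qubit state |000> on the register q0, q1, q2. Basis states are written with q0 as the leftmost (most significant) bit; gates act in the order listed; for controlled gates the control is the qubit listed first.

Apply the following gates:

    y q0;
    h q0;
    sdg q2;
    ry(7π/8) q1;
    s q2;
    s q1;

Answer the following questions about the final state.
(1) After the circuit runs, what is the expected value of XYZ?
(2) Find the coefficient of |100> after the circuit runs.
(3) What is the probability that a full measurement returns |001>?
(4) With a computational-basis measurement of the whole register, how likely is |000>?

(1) In the final state, XYZ has expectation -sqrt(2 - sqrt(2))/2.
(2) The amplitude on |100> is -sqrt(2)*I*sin(pi/16)/2.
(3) Outcome |001> occurs with probability 0.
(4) The probability of measuring |000> is 1/4 - sqrt(sqrt(2) + 2)/8.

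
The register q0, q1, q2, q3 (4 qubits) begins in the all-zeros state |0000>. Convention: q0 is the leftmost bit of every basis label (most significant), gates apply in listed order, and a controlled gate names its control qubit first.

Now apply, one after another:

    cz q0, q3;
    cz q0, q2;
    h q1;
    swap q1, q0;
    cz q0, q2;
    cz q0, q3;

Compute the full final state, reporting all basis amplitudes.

After the circuit, the state carries amplitude sqrt(2)/2 on |0000>, sqrt(2)/2 on |1000>, and 0 on every other basis state.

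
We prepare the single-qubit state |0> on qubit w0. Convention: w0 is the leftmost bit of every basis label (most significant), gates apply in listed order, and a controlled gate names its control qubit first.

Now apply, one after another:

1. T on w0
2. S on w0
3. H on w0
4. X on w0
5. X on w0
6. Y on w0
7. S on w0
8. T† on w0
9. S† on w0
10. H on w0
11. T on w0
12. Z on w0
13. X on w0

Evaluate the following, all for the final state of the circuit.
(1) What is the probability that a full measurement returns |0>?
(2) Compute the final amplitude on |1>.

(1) Outcome |0> occurs with probability sqrt(2)/4 + 1/2.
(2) |1> carries amplitude -I/2 + exp(I*pi/4)/2 in the final state.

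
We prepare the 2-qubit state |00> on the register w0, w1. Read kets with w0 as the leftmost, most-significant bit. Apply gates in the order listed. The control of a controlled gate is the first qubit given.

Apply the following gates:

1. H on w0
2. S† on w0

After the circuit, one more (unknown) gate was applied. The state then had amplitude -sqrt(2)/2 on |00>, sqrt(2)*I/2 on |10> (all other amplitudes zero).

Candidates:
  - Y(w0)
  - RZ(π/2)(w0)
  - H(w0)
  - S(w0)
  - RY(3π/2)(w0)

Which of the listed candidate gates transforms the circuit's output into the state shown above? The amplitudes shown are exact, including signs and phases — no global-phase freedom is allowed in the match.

It was Y(w0) that produced the state shown.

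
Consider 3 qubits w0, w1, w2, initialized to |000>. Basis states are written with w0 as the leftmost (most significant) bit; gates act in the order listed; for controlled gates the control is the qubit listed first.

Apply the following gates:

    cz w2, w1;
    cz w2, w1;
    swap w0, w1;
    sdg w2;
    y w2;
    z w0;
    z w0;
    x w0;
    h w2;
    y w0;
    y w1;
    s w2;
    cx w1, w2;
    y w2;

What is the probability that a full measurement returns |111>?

A full measurement returns |111> with probability 0.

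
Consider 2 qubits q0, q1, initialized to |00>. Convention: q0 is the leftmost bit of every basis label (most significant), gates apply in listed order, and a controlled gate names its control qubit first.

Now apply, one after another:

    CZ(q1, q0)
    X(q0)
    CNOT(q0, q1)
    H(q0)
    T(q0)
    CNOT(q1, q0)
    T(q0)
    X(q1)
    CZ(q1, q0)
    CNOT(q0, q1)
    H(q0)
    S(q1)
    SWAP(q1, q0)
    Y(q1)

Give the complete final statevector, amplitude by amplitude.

After the circuit, the state carries amplitude exp(3*I*pi/4)/2 on |00>, -exp(3*I*pi/4)/2 on |01>, -exp(I*pi/4)/2 on |10>, -exp(I*pi/4)/2 on |11>.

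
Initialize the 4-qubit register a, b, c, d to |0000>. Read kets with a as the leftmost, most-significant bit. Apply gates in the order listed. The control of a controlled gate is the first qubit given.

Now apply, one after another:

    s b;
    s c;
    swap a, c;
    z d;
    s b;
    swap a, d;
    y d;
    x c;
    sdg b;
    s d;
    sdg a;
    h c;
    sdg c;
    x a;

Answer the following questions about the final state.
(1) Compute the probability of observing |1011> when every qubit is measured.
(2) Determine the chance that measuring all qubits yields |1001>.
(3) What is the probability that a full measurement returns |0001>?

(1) Outcome |1011> occurs with probability 1/2.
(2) The probability of measuring |1001> is 1/2.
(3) Outcome |0001> occurs with probability 0.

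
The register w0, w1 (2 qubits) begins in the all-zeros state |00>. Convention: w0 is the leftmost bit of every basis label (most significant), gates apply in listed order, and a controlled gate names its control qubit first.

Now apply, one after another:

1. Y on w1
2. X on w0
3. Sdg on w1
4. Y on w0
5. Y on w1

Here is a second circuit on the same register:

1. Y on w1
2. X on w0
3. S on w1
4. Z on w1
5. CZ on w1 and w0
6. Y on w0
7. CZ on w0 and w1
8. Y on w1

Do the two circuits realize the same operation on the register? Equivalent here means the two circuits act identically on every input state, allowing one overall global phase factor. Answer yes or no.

No: there is an input state on which the two circuits produce genuinely different outputs (not merely differing by a phase).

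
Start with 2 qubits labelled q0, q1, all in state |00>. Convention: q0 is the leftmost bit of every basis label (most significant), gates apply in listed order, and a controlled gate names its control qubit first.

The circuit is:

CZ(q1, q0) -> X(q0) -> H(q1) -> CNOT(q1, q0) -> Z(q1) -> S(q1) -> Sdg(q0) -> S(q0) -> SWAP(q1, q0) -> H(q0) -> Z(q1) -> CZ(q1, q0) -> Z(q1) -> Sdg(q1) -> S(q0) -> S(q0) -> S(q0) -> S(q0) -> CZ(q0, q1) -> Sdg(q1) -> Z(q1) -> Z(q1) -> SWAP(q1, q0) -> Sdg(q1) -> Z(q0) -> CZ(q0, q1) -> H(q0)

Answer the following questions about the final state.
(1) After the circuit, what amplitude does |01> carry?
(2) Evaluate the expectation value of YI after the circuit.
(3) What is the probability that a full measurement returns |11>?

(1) The final state's coefficient on |01> equals sqrt(2)*(1 + I)/4. Key observation: gates 15-18 undo each other exactly, leaving only the rest of the circuit to track.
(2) The expectation value of YI is -1.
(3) A full measurement returns |11> with probability 1/4.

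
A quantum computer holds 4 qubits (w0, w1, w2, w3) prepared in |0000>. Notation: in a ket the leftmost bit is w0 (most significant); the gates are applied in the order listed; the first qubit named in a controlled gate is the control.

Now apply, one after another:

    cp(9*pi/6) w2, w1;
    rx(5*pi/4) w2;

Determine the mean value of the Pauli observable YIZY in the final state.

The expectation value of YIZY is 0.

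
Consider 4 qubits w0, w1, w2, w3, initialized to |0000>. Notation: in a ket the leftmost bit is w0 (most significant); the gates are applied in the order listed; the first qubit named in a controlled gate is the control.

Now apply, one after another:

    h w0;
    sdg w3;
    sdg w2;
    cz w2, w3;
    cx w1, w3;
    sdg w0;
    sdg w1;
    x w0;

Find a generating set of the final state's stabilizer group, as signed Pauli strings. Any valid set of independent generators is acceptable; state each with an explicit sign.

The stabilizer group can be generated by +YIII, +IZII, +IIZI, +IIIZ, among other valid generating sets.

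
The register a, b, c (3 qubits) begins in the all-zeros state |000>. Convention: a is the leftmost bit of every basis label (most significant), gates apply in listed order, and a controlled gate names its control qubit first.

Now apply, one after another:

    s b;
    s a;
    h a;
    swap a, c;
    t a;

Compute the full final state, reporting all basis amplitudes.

After the circuit, the state carries amplitude sqrt(2)/2 on |000>, sqrt(2)/2 on |001>, and 0 on every other basis state.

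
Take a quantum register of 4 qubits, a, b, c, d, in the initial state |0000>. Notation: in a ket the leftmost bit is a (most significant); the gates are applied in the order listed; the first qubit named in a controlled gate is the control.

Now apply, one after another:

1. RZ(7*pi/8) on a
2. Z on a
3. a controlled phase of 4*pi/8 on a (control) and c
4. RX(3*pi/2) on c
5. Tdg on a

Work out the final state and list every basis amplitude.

After the circuit, the state carries amplitude sqrt(2)*exp(9*I*pi/16)/2 on |0000>, -sqrt(2)*exp(I*pi/16)/2 on |0010>, and 0 on every other basis state.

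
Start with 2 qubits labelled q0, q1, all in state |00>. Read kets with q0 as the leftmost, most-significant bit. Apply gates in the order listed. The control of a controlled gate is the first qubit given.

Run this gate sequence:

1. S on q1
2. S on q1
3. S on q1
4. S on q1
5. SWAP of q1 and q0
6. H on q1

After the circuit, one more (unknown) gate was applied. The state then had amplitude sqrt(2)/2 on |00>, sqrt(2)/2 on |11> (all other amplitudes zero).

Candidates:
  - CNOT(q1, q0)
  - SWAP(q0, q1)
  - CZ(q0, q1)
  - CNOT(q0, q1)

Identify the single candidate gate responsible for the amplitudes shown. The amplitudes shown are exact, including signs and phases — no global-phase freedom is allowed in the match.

It was CNOT(q1, q0) that produced the state shown. Key observation: gates 1-4 undo each other exactly, leaving only the rest of the circuit to track.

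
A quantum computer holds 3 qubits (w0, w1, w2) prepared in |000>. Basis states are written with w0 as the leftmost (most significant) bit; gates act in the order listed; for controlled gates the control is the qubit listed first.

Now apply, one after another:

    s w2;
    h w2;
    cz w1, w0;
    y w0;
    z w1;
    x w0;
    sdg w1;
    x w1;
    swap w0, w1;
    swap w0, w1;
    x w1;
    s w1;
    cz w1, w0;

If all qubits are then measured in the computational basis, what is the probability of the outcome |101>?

A full measurement returns |101> with probability 0. Key observation: the block from step 7 through step 12 cancels to the identity and can be dropped.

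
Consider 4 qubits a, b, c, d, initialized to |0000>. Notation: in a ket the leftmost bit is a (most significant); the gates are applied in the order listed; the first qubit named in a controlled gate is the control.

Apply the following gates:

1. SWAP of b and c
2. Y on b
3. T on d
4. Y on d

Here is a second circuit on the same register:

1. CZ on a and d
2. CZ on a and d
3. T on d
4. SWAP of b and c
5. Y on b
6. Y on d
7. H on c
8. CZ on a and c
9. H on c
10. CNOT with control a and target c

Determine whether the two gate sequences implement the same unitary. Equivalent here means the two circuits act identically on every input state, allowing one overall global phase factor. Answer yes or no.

Yes: on every input state the two circuits agree up to one overall phase factor.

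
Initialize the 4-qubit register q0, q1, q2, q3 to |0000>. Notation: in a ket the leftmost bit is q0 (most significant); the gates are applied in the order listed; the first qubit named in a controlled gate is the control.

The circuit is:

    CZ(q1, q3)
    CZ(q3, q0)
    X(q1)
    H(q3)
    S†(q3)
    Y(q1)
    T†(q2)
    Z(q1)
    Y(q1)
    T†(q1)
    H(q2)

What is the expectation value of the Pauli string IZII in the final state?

The expectation value of IZII is -1.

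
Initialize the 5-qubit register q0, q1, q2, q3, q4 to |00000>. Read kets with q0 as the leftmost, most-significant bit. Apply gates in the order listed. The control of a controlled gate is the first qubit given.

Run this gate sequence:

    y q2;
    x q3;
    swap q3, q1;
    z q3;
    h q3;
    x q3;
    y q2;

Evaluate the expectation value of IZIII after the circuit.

The observable IZIII averages to -1.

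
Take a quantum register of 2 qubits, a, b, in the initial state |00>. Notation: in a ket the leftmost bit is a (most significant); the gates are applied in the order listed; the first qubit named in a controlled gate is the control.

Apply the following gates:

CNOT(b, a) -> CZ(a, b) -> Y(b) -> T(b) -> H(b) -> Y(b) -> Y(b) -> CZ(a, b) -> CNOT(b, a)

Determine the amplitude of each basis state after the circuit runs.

After the circuit, the state carries amplitude sqrt(2)*exp(3*I*pi/4)/2 on |00>, 0 on |01>, 0 on |10>, -sqrt(2)*exp(3*I*pi/4)/2 on |11>.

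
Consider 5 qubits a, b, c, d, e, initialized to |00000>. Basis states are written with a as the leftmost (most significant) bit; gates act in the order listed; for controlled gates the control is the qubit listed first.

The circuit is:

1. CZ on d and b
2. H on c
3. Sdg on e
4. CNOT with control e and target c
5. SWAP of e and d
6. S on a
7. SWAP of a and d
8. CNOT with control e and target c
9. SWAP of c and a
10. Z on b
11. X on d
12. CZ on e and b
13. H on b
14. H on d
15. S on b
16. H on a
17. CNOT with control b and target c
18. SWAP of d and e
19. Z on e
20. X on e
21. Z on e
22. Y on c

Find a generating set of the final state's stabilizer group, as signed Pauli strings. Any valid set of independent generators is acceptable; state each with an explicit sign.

The final state is stabilized by the group generated by +IXYII, -IIIIX, +ZIIII, -IZZII, +IIIZI; other independent generating sets are equally valid.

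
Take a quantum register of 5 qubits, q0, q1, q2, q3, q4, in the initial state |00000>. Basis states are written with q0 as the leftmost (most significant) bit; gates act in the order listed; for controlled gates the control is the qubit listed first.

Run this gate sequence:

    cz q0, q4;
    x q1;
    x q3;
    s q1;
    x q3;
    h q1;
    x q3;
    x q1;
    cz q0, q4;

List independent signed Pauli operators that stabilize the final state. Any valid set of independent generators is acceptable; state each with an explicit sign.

The final state is stabilized by the group generated by -IXIII, +ZIIII, +IIZII, -IIIZI, +IIIIZ; other independent generating sets are equally valid.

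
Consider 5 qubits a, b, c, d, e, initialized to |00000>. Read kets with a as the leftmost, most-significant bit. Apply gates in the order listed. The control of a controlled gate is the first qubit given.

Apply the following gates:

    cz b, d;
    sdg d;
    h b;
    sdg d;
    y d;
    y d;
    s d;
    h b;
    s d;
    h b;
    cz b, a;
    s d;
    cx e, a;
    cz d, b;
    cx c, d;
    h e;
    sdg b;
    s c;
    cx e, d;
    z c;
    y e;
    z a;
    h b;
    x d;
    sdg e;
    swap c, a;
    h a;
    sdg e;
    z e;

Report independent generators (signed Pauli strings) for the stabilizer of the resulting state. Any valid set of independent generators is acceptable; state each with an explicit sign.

The final state is stabilized by the group generated by +XIIII, +IYIII, -IIIXX, +IIZII, +IIIZZ; other independent generating sets are equally valid. Key observation: the block from step 2 through step 9 cancels to the identity and can be dropped.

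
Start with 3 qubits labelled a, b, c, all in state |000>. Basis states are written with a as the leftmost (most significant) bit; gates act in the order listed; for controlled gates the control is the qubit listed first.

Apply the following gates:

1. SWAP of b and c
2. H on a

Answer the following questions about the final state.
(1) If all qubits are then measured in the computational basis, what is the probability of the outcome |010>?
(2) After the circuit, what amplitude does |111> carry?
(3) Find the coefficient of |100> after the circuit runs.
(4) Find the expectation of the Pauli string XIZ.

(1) The probability of measuring |010> is 0.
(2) The amplitude on |111> is 0.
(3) |100> carries amplitude sqrt(2)/2 in the final state.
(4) The observable XIZ averages to 1.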